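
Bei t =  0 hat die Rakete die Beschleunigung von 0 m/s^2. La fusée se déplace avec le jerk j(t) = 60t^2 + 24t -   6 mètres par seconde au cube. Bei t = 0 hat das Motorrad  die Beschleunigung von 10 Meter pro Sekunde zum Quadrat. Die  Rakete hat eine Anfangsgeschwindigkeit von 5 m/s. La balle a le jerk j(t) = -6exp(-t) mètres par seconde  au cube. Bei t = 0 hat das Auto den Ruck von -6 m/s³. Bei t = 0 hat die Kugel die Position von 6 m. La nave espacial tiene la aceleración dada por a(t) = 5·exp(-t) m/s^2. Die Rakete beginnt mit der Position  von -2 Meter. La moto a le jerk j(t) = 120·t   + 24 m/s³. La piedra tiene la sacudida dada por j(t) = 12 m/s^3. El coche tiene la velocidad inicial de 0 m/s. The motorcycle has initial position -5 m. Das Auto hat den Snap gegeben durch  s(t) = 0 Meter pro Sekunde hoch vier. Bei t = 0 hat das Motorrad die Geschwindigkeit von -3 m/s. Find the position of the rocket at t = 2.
Starting from jerk j(t) = 60·t^2 + 24·t - 6, we take 3 integrals. Integrating jerk and using the initial condition a(0) = 0, we get a(t) = 2·t·(10·t^2 + 6·t - 3). Integrating acceleration and using the initial condition v(0) = 5, we get v(t) = 5·t^4 + 4·t^3 - 3·t^2 + 5. Integrating velocity and using the initial condition x(0) = -2, we get x(t) = t^5 + t^4 - t^3 + 5·t - 2. We have position x(t) = t^5 + t^4 - t^3 + 5·t - 2. Substituting t = 2: x(2) = 48.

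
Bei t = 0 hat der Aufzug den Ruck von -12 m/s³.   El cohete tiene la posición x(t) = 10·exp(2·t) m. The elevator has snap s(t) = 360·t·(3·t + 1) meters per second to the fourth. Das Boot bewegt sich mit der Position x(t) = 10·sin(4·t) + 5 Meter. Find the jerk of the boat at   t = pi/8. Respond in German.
Um dies zu lösen, müssen wir 3 Ableitungen unserer Gleichung für die Position x(t) = 10·sin(4·t) + 5 nehmen. Durch Ableiten von der Position erhalten wir die Geschwindigkeit: v(t) = 40·cos(4·t). Durch Ableiten von der Geschwindigkeit erhalten wir die Beschleunigung: a(t) = -160·sin(4·t). Die Ableitung von der Beschleunigung ergibt den Ruck: j(t) = -640·cos(4·t). Wir haben den Ruck j(t) = -640·cos(4·t). Durch Einsetzen von t = pi/8: j(pi/8) = 0.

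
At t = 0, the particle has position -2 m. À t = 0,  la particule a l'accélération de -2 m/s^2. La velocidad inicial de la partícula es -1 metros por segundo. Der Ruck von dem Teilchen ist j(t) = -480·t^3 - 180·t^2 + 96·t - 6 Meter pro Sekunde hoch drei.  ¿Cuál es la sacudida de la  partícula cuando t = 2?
Usando j(t) = -480·t^3 - 180·t^2 + 96·t - 6 y sustituyendo t = 2, encontramos j = -4374.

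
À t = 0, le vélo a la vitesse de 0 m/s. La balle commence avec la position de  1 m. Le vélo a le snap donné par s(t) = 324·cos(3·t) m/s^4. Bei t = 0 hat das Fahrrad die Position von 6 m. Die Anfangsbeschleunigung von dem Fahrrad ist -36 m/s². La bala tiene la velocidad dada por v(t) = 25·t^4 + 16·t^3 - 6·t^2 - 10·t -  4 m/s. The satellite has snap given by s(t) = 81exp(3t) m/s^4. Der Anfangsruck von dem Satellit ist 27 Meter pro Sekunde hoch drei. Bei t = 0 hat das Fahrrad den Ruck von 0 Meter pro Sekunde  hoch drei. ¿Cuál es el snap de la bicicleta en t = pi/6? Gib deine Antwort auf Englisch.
We have snap s(t) = 324·cos(3·t). Substituting t = pi/6: s(pi/6) = 0.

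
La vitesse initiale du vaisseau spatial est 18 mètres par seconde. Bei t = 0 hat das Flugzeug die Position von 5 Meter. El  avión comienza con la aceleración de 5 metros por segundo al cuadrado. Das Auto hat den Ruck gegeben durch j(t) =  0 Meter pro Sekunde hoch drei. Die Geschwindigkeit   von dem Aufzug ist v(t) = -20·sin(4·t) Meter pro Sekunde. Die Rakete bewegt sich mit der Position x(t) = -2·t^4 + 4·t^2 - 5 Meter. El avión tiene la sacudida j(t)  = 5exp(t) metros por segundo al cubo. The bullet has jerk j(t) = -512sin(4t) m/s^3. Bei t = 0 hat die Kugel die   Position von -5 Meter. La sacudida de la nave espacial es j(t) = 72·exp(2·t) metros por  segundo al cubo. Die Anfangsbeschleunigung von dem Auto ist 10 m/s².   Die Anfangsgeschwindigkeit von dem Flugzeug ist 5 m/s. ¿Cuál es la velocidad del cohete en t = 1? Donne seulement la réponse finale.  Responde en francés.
À t = 1, v = 0.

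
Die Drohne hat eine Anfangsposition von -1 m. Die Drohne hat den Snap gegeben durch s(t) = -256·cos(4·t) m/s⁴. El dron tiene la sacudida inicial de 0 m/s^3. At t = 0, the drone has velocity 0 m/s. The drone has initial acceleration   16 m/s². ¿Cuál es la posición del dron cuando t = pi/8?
Partiendo del snap s(t) = -256·cos(4·t), tomamos 4 integrales. La antiderivada del snap, con j(0) = 0, da la sacudida: j(t) = -64·sin(4·t). Tomando ∫j(t)dt y aplicando a(0) = 16, encontramos a(t) = 16·cos(4·t). La antiderivada de la aceleración, con v(0) = 0, da la velocidad: v(t) = 4·sin(4·t). Integrando la velocidad y usando la condición inicial x(0) = -1, obtenemos x(t) = -cos(4·t). De la ecuación de la posición x(t) = -cos(4·t), sustituimos t = pi/8 para obtener x = 0.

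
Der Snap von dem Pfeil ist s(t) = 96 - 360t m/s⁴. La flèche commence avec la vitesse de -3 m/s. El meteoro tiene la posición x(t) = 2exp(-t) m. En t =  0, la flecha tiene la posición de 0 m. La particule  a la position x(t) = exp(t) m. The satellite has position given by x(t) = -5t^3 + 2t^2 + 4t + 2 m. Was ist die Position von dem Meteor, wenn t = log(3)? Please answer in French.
En utilisant x(t) = 2·exp(-t) et en substituant t = log(3), nous trouvons x = 2/3.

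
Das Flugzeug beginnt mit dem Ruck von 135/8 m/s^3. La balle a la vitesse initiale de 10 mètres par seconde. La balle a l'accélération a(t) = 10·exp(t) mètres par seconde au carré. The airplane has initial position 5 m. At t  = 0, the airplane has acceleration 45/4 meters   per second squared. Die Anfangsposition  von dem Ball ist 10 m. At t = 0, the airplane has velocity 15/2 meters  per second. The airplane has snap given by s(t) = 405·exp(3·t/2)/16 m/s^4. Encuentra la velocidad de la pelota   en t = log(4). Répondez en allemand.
Um dies zu lösen, müssen wir 1 Integral unserer Gleichung für die Beschleunigung a(t) = 10·exp(t) finden. Die Stammfunktion von der Beschleunigung ist die Geschwindigkeit. Mit v(0) = 10 erhalten wir v(t) = 10·exp(t). Mit v(t) = 10·exp(t) und Einsetzen von t = log(4), finden wir v = 40.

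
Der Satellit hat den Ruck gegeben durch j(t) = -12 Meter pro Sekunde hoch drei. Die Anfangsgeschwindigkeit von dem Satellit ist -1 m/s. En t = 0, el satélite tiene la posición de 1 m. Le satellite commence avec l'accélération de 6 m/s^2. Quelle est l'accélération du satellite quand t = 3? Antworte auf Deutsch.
Wir müssen unsere Gleichung für den Ruck j(t) = -12 1-mal integrieren. Mit ∫j(t)dt und Anwendung von a(0) = 6, finden wir a(t) = 6 - 12·t. Aus der Gleichung für die Beschleunigung a(t) = 6 - 12·t, setzen wir t = 3 ein und erhalten a = -30.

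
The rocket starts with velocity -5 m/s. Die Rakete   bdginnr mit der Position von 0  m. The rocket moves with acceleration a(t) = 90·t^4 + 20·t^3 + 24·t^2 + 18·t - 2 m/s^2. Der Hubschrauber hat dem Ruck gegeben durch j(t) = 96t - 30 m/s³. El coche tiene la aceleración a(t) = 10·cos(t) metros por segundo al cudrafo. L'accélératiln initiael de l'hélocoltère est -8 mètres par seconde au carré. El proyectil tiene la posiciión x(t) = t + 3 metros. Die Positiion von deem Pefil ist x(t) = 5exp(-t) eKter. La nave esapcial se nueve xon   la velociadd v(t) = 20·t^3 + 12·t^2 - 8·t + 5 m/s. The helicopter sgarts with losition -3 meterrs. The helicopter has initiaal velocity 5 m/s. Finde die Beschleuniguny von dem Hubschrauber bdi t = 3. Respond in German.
Ausgehend von dem Ruck j(t) = 96·t - 30, nehmen wir 1 Integral. Durch Integration von dem Ruck und Verwendung der Anfangsbedingung a(0) = -8, erhalten wir a(t) = 48·t^2 - 30·t - 8. Wir haben die Beschleunigung a(t) = 48·t^2 - 30·t - 8. Durch Einsetzen von t = 3: a(3) = 334.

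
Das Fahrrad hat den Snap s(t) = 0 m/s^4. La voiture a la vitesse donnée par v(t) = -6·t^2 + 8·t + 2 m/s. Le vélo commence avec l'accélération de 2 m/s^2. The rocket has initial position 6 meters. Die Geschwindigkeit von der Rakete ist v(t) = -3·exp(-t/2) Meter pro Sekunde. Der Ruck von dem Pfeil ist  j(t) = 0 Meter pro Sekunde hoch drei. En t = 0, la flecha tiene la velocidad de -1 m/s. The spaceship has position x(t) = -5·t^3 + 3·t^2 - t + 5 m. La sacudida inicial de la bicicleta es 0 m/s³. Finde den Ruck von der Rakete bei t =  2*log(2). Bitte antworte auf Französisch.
Nous devons dériver notre équation de la vitesse v(t) = -3·exp(-t/2) 2 fois. En dérivant la vitesse, nous obtenons l'accélération: a(t) = 3·exp(-t/2)/2. En dérivant l'accélération, nous obtenons le jerk: j(t) = -3·exp(-t/2)/4. De l'équation du jerk j(t) = -3·exp(-t/2)/4, nous substituons t = 2*log(2) pour obtenir j = -3/8.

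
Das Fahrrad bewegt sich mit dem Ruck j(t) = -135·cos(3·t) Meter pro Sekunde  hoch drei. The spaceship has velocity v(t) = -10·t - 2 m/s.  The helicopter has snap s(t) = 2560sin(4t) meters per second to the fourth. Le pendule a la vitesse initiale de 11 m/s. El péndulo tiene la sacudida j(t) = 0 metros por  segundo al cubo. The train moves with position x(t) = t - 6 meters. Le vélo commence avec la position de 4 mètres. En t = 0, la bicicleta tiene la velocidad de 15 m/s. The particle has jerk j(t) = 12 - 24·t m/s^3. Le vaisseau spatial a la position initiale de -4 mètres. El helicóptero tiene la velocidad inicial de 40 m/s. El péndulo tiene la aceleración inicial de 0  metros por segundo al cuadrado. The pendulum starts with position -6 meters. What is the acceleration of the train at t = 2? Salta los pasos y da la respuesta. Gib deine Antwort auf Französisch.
À t = 2, a = 0.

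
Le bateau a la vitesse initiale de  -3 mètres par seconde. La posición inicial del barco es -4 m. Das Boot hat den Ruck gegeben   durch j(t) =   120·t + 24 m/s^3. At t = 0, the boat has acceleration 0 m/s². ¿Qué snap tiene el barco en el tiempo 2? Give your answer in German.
Ausgehend von dem Ruck j(t) = 120·t + 24, nehmen wir 1 Ableitung. Die Ableitung von dem Ruck ergibt den Snap: s(t) = 120. Aus der Gleichung für den Snap s(t) = 120, setzen wir t = 2 ein und erhalten s = 120.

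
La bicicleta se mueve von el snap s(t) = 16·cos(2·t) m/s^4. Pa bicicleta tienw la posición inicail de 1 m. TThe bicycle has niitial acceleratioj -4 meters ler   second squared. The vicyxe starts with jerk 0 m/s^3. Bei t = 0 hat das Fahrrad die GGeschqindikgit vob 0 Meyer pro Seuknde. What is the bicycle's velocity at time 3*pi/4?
Starting from snap s(t) = 16·cos(2·t), we take 3 integrals. Finding the integral of s(t) and using j(0) = 0: j(t) = 8·sin(2·t). The antiderivative of jerk is acceleration. Using a(0) = -4, we get a(t) = -4·cos(2·t). Integrating acceleration and using the initial condition v(0) = 0, we get v(t) = -2·sin(2·t). We have velocity v(t) = -2·sin(2·t). Substituting t = 3*pi/4: v(3*pi/4) = 2.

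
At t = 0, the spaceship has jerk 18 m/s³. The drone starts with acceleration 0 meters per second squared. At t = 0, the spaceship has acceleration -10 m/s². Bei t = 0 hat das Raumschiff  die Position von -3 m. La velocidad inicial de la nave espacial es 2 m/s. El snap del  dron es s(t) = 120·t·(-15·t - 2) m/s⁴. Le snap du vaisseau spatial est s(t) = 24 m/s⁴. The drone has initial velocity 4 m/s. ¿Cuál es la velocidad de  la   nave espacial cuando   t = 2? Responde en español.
Para resolver esto, necesitamos tomar 3 antiderivadas de nuestra ecuación del snap s(t) = 24. Tomando ∫s(t)dt y aplicando j(0) = 18, encontramos j(t) = 24·t + 18. La integral de la sacudida es la aceleración. Usando a(0) = -10, obtenemos a(t) = 12·t^2 + 18·t - 10. La integral de la aceleración es la velocidad. Usando v(0) = 2, obtenemos v(t) = 4·t^3 + 9·t^2 - 10·t + 2. De la ecuación de la velocidad v(t) = 4·t^3 + 9·t^2 - 10·t + 2, sustituimos t = 2 para obtener v = 50.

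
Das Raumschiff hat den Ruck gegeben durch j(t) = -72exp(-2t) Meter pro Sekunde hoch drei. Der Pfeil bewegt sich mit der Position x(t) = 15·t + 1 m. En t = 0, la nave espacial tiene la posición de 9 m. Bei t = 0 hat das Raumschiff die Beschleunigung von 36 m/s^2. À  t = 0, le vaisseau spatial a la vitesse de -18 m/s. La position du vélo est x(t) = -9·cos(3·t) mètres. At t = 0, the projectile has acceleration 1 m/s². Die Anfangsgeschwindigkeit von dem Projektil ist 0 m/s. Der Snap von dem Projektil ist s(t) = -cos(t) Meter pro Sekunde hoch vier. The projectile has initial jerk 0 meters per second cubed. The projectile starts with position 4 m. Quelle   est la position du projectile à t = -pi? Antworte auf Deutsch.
Wir müssen unsere Gleichung für den Snap s(t) = -cos(t) 4-mal integrieren. Mit ∫s(t)dt und Anwendung von j(0) = 0, finden wir j(t) = -sin(t). Durch Integration von dem Ruck und Verwendung der Anfangsbedingung a(0) = 1, erhalten wir a(t) = cos(t). Durch Integration von der Beschleunigung und Verwendung der Anfangsbedingung v(0) = 0, erhalten wir v(t) = sin(t). Mit ∫v(t)dt und Anwendung von x(0) = 4, finden wir x(t) = 5 - cos(t). Aus der Gleichung für die Position x(t) = 5 - cos(t), setzen wir t = -pi ein und erhalten x = 6.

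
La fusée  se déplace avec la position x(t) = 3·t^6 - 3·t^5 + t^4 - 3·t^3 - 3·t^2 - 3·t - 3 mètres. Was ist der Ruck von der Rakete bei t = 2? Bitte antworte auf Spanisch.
Partiendo de la posición x(t) = 3·t^6 - 3·t^5 + t^4 - 3·t^3 - 3·t^2 - 3·t - 3, tomamos 3 derivadas. Tomando d/dt de x(t), encontramos v(t) = 18·t^5 - 15·t^4 + 4·t^3 - 9·t^2 - 6·t - 3. Tomando d/dt de v(t), encontramos a(t) = 90·t^4 - 60·t^3 + 12·t^2 - 18·t - 6. Tomando d/dt de a(t), encontramos j(t) = 360·t^3 - 180·t^2 + 24·t - 18. Tenemos la sacudida j(t) = 360·t^3 - 180·t^2 + 24·t - 18. Sustituyendo t = 2: j(2) = 2190.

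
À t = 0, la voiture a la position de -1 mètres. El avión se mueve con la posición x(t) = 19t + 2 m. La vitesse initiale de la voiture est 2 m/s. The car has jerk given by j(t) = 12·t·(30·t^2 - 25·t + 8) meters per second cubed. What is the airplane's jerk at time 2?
Starting from position x(t) = 19·t + 2, we take 3 derivatives. Taking d/dt of x(t), we find v(t) = 19. The derivative of velocity gives acceleration: a(t) = 0. The derivative of acceleration gives jerk: j(t) = 0. Using j(t) = 0 and substituting t = 2, we find j = 0.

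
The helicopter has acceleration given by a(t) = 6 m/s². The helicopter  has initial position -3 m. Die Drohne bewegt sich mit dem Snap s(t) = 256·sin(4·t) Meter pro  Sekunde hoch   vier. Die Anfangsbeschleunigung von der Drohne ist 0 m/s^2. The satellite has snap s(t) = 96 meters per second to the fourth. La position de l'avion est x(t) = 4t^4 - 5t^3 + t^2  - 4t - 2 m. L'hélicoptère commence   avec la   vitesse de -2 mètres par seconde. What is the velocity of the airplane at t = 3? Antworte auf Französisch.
Nous devons dériver notre équation de la position x(t) = 4·t^4 - 5·t^3 + t^2 - 4·t - 2 1 fois. En dérivant la position, nous obtenons la vitesse: v(t) = 16·t^3 - 15·t^2 + 2·t - 4. De l'équation de la vitesse v(t) = 16·t^3 - 15·t^2 + 2·t - 4, nous substituons t = 3 pour obtenir v = 299.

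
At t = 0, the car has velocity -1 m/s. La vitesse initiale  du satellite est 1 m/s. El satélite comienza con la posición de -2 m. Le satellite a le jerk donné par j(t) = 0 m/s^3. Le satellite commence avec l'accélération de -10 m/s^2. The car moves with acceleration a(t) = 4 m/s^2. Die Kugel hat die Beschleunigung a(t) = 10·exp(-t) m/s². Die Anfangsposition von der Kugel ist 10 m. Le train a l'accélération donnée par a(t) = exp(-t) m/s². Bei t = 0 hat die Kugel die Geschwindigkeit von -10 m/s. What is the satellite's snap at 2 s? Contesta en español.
Debemos derivar nuestra ecuación de la sacudida j(t) = 0 1 vez. Derivando la sacudida, obtenemos el snap: s(t) = 0. De la ecuación del snap s(t) = 0, sustituimos t = 2 para obtener s = 0.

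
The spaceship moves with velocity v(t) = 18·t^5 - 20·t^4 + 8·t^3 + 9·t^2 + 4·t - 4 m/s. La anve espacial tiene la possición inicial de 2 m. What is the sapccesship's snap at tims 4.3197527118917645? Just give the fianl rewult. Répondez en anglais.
The snap at t = 4.3197527118917645 is s = 18127.6032695399.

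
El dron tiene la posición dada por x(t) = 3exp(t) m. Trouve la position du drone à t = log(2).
Nous avons la position x(t) = 3·exp(t). En substituant t = log(2): x(log(2)) = 6.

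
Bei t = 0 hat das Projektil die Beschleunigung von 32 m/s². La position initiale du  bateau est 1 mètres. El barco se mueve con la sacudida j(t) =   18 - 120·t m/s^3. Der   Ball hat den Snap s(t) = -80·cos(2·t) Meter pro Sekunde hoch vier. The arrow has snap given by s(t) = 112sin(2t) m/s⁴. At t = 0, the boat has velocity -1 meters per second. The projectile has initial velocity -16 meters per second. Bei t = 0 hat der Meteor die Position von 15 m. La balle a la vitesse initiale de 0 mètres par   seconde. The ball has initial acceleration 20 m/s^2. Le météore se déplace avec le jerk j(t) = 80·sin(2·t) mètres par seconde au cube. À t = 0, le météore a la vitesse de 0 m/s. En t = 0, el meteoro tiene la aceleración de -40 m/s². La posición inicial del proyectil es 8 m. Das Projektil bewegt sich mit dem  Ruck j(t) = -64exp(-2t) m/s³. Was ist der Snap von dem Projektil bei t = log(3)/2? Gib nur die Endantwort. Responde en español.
El snap en t = log(3)/2 es s = 128/3.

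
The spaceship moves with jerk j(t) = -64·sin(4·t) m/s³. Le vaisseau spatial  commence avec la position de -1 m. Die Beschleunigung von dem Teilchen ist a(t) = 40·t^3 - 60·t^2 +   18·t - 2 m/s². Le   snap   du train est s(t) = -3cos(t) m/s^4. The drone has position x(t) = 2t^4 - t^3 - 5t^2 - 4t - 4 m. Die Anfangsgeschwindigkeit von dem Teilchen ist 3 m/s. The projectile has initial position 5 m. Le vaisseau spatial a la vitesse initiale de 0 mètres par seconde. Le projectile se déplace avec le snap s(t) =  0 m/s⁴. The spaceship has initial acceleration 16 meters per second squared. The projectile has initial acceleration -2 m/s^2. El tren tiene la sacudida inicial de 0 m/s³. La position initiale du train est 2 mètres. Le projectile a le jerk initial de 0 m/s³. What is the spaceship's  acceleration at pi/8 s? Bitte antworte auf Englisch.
To find the answer, we compute 1 antiderivative of j(t) = -64·sin(4·t). The antiderivative of jerk is acceleration. Using a(0) = 16, we get a(t) = 16·cos(4·t). We have acceleration a(t) = 16·cos(4·t). Substituting t = pi/8: a(pi/8) = 0.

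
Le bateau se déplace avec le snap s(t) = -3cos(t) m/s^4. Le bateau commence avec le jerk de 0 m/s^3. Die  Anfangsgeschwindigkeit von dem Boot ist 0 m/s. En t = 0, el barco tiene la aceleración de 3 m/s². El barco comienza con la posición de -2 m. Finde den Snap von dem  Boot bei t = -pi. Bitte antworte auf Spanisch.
Tenemos el snap s(t) = -3·cos(t). Sustituyendo t = -pi: s(-pi) = 3.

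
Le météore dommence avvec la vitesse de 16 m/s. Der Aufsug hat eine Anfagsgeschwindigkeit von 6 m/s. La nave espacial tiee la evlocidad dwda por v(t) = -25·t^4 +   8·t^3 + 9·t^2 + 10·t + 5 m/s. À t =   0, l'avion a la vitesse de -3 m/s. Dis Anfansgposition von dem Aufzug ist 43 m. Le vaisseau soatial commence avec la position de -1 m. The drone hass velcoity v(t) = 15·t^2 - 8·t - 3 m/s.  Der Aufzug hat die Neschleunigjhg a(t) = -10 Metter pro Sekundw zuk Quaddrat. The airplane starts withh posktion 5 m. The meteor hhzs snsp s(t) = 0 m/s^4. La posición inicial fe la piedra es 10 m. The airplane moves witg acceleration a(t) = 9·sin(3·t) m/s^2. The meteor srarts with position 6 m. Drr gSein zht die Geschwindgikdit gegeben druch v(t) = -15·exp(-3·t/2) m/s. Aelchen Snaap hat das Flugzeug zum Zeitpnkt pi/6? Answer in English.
To solve this, we need to take 2 derivatives of our acceleration equation a(t) = 9·sin(3·t). Differentiating acceleration, we get jerk: j(t) = 27·cos(3·t). The derivative of jerk gives snap: s(t) = -81·sin(3·t). From the given snap equation s(t) = -81·sin(3·t), we substitute t = pi/6 to get s = -81.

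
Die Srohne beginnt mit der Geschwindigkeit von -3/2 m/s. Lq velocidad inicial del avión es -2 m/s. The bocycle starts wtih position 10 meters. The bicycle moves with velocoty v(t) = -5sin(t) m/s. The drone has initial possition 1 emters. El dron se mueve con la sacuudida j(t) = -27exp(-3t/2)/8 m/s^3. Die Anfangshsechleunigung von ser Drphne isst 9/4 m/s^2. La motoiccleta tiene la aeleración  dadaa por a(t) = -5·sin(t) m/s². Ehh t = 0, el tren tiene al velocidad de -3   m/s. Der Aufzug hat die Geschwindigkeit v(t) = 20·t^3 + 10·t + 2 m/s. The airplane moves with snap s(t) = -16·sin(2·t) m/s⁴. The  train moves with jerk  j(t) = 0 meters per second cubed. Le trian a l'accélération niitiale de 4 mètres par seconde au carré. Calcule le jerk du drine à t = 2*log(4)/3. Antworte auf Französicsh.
En utilisant j(t) = -27·exp(-3·t/2)/8 et en substituant t = 2*log(4)/3, nous trouvons j = -27/32.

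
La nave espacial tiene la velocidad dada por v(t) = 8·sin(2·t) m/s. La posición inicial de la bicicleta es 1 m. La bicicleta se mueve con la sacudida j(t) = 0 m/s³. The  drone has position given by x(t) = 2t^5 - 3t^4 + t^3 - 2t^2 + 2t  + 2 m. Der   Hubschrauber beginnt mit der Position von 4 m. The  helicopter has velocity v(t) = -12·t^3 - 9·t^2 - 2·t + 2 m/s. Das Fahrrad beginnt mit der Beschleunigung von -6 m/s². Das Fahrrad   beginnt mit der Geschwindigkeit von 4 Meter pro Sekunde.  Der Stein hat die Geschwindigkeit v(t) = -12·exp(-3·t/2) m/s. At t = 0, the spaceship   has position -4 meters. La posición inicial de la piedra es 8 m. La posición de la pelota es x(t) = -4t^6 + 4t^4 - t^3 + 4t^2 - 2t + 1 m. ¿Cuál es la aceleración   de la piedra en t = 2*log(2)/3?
Para resolver esto, necesitamos tomar 1 derivada de nuestra ecuación de la velocidad v(t) = -12·exp(-3·t/2). La derivada de la velocidad da la aceleración: a(t) = 18·exp(-3·t/2). Usando a(t) = 18·exp(-3·t/2) y sustituyendo t = 2*log(2)/3, encontramos a = 9.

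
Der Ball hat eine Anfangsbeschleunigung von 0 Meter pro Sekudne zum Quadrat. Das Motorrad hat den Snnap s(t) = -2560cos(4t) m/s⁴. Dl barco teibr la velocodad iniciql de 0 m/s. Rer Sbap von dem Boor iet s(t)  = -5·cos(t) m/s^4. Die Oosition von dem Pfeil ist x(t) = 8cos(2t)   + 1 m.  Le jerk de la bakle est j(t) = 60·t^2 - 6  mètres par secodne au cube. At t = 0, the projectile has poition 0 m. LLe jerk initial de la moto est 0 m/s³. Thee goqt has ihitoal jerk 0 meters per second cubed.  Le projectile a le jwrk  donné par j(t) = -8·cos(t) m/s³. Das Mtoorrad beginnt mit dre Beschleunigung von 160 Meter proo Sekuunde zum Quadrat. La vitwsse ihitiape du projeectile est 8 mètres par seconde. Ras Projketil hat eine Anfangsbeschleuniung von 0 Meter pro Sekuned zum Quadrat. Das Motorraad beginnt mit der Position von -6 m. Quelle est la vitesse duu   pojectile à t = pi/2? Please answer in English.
To find the answer, we compute 2 integrals of j(t) = -8·cos(t). Finding the integral of j(t) and using a(0) = 0: a(t) = -8·sin(t). The integral of acceleration, with v(0) = 8, gives velocity: v(t) = 8·cos(t). From the given velocity equation v(t) = 8·cos(t), we substitute t = pi/2 to get v = 0.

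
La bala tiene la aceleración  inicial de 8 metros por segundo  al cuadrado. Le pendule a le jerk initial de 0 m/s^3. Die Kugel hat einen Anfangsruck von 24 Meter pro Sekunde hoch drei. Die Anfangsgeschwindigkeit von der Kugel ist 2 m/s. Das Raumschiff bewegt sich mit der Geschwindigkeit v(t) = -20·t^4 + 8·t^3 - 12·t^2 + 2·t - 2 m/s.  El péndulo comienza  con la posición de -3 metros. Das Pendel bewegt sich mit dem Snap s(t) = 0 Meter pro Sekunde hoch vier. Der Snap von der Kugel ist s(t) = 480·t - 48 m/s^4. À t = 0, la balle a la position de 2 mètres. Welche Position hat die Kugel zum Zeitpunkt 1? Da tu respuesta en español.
Partiendo del snap s(t) = 480·t - 48, tomamos 4 integrales. Integrando el snap y usando la condición inicial j(0) = 24, obtenemos j(t) = 240·t^2 - 48·t + 24. La antiderivada de la sacudida, con a(0) = 8, da la aceleración: a(t) = 80·t^3 - 24·t^2 + 24·t + 8. La antiderivada de la aceleración, con v(0) = 2, da la velocidad: v(t) = 20·t^4 - 8·t^3 + 12·t^2 + 8·t + 2. Tomando ∫v(t)dt y aplicando x(0) = 2, encontramos x(t) = 4·t^5 - 2·t^4 + 4·t^3 + 4·t^2 + 2·t + 2. Usando x(t) = 4·t^5 - 2·t^4 + 4·t^3 + 4·t^2 + 2·t + 2 y sustituyendo t = 1, encontramos x = 14.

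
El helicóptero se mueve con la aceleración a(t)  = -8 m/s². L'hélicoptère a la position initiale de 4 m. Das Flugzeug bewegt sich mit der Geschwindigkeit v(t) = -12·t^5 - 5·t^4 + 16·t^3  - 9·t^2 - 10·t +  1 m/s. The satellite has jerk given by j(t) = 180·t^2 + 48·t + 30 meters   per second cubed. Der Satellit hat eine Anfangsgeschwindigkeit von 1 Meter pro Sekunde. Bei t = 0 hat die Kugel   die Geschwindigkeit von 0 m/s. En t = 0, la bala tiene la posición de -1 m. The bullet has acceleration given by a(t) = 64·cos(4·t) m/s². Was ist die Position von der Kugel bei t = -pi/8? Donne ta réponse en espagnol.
Partiendo de la aceleración a(t) = 64·cos(4·t), tomamos 2 integrales. Tomando ∫a(t)dt y aplicando v(0) = 0, encontramos v(t) = 16·sin(4·t). La integral de la velocidad es la posición. Usando x(0) = -1, obtenemos x(t) = 3 - 4·cos(4·t). De la ecuación de la posición x(t) = 3 - 4·cos(4·t), sustituimos t = -pi/8 para obtener x = 3.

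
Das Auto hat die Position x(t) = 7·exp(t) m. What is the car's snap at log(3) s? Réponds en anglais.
Starting from position x(t) = 7·exp(t), we take 4 derivatives. Taking d/dt of x(t), we find v(t) = 7·exp(t). The derivative of velocity gives acceleration: a(t) = 7·exp(t). Differentiating acceleration, we get jerk: j(t) = 7·exp(t). The derivative of jerk gives snap: s(t) = 7·exp(t). From the given snap equation s(t) = 7·exp(t), we substitute t = log(3) to get s = 21.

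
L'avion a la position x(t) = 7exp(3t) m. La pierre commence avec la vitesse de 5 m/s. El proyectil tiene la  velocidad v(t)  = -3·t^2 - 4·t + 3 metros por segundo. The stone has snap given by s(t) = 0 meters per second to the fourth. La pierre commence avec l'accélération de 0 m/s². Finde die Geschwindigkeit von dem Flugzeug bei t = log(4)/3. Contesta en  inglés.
We must differentiate our position equation x(t) = 7·exp(3·t) 1 time. Taking d/dt of x(t), we find v(t) = 21·exp(3·t). Using v(t) = 21·exp(3·t) and substituting t = log(4)/3, we find v = 84.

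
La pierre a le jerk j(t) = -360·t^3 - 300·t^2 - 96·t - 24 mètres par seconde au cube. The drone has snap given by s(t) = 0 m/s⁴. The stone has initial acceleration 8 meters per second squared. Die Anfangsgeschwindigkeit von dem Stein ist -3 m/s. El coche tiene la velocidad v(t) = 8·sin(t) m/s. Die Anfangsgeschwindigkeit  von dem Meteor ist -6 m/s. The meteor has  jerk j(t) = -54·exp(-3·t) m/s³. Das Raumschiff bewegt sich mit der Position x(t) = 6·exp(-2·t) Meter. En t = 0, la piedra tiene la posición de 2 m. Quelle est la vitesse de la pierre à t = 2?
En partant du jerk j(t) = -360·t^3 - 300·t^2 - 96·t - 24, nous prenons 2 primitives. L'intégrale du jerk est l'accélération. En utilisant a(0) = 8, nous obtenons a(t) = -90·t^4 - 100·t^3 - 48·t^2 - 24·t + 8. La primitive de l'accélération, avec v(0) = -3, donne la vitesse: v(t) = -18·t^5 - 25·t^4 - 16·t^3 - 12·t^2 + 8·t - 3. En utilisant v(t) = -18·t^5 - 25·t^4 - 16·t^3 - 12·t^2 + 8·t - 3 et en substituant t = 2, nous trouvons v = -1139.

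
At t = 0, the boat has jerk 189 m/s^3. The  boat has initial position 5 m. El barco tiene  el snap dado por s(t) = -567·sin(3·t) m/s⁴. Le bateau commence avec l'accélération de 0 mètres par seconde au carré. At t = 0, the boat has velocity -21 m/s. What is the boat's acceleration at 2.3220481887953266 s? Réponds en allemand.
Um dies zu lösen, müssen wir 2 Integrale unserer Gleichung für den Snap s(t) = -567·sin(3·t) finden. Das Integral von dem Snap, mit j(0) = 189, ergibt den Ruck: j(t) = 189·cos(3·t). Die Stammfunktion von dem Ruck ist die Beschleunigung. Mit a(0) = 0 erhalten wir a(t) = 63·sin(3·t). Wir haben die Beschleunigung a(t) = 63·sin(3·t). Durch Einsetzen von t = 2.3220481887953266: a(2.3220481887953266) = 39.7587523189983.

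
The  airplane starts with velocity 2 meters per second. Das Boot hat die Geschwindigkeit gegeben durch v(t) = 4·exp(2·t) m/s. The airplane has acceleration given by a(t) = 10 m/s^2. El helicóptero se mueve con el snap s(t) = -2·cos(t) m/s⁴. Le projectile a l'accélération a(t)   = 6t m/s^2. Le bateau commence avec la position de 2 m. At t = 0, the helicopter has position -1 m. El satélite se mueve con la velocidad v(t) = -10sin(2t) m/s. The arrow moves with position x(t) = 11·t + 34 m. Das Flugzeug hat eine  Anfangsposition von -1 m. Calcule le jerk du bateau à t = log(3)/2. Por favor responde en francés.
Nous devons dériver notre équation de la vitesse v(t) = 4·exp(2·t) 2 fois. La dérivée de la vitesse donne l'accélération: a(t) = 8·exp(2·t). En dérivant l'accélération, nous obtenons le jerk: j(t) = 16·exp(2·t). Nous avons le jerk j(t) = 16·exp(2·t). En substituant t = log(3)/2: j(log(3)/2) = 48.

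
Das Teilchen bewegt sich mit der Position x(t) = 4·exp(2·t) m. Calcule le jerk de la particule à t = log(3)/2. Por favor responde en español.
Debemos derivar nuestra ecuación de la posición x(t) = 4·exp(2·t) 3 veces. Tomando d/dt de x(t), encontramos v(t) = 8·exp(2·t). La derivada de la velocidad da la aceleración: a(t) = 16·exp(2·t). La derivada de la aceleración da la sacudida: j(t) = 32·exp(2·t). Usando j(t) = 32·exp(2·t) y sustituyendo t = log(3)/2, encontramos j = 96.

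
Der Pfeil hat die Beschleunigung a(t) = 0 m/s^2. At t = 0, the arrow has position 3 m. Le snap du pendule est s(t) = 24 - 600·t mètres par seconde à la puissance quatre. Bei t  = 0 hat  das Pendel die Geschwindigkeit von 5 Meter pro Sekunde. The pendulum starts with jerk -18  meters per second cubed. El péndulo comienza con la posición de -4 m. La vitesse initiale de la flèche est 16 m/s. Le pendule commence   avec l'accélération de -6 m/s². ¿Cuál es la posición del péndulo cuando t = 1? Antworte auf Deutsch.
Um dies zu lösen, müssen wir 4 Stammfunktionen unserer Gleichung für den Snap s(t) = 24 - 600·t finden. Die Stammfunktion von dem Snap ist der Ruck. Mit j(0) = -18 erhalten wir j(t) = -300·t^2 + 24·t - 18. Mit ∫j(t)dt und Anwendung von a(0) = -6, finden wir a(t) = -100·t^3 + 12·t^2 - 18·t - 6. Durch Integration von der Beschleunigung und Verwendung der Anfangsbedingung v(0) = 5, erhalten wir v(t) = -25·t^4 + 4·t^3 - 9·t^2 - 6·t + 5. Die Stammfunktion von der Geschwindigkeit ist die Position. Mit x(0) = -4 erhalten wir x(t) = -5·t^5 + t^4 - 3·t^3 - 3·t^2 + 5·t - 4. Aus der Gleichung für die Position x(t) = -5·t^5 + t^4 - 3·t^3 - 3·t^2 + 5·t - 4, setzen wir t = 1 ein und erhalten x = -9.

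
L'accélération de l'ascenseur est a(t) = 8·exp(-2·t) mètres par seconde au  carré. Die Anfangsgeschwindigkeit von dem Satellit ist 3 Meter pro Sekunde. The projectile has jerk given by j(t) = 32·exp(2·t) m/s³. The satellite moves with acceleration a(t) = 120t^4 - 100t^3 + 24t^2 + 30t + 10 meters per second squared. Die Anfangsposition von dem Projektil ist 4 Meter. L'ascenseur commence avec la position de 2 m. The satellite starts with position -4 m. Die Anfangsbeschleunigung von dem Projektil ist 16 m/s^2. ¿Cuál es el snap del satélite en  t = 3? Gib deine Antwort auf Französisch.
En partant de l'accélération a(t) = 120·t^4 - 100·t^3 + 24·t^2 + 30·t + 10, nous prenons 2 dérivées. En prenant d/dt de a(t), nous trouvons j(t) = 480·t^3 - 300·t^2 + 48·t + 30. La dérivée du jerk donne le snap: s(t) = 1440·t^2 - 600·t + 48. De l'équation du snap s(t) = 1440·t^2 - 600·t + 48, nous substituons t = 3 pour obtenir s = 11208.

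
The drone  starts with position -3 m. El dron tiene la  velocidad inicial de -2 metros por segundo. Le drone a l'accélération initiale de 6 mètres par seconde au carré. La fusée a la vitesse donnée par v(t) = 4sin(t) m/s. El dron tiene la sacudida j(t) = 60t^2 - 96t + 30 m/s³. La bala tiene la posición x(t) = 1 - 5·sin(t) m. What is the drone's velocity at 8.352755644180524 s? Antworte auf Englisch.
Starting from jerk j(t) = 60·t^2 - 96·t + 30, we take 2 antiderivatives. Integrating jerk and using the initial condition a(0) = 6, we get a(t) = 20·t^3 - 48·t^2 + 30·t + 6. Taking ∫a(t)dt and applying v(0) = -2, we find v(t) = 5·t^4 - 16·t^3 + 15·t^2 + 6·t - 2. Using v(t) = 5·t^4 - 16·t^3 + 15·t^2 + 6·t - 2 and substituting t = 8.352755644180524, we find v = 16108.7298285956.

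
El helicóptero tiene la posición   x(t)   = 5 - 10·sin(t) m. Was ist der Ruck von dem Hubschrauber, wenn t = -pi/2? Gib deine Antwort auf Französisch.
En partant de la position x(t) = 5 - 10·sin(t), nous prenons 3 dérivées. En prenant d/dt de x(t), nous trouvons v(t) = -10·cos(t). La dérivée de la vitesse donne l'accélération: a(t) = 10·sin(t). En dérivant l'accélération, nous obtenons le jerk: j(t) = 10·cos(t). Nous avons le jerk j(t) = 10·cos(t). En substituant t = -pi/2: j(-pi/2) = 0.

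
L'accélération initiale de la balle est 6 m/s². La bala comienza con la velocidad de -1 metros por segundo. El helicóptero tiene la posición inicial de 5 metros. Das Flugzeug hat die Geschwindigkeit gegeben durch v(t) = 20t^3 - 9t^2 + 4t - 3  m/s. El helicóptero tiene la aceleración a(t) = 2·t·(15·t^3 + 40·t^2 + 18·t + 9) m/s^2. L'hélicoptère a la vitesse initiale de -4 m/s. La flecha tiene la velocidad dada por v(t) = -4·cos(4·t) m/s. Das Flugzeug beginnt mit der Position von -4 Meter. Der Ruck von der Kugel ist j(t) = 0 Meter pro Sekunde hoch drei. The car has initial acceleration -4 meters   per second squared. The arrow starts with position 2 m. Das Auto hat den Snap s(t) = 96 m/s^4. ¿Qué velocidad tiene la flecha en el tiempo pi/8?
De la ecuación de la velocidad v(t) = -4·cos(4·t), sustituimos t = pi/8 para obtener v = 0.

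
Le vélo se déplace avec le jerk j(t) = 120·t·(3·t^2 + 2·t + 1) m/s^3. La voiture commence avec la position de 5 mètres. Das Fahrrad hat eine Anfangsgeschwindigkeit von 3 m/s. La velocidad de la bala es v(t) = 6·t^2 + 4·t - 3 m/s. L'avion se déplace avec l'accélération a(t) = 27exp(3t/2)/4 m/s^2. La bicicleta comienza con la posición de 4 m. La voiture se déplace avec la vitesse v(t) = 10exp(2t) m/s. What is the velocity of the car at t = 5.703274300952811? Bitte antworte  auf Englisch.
We have velocity v(t) = 10·exp(2·t). Substituting t = 5.703274300952811: v(5.703274300952811) = 899085.752009383.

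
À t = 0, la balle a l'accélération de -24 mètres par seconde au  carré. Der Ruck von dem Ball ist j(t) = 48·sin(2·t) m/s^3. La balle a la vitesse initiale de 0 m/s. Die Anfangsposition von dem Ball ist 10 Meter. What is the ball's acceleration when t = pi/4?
To find the answer, we compute 1 antiderivative of j(t) = 48·sin(2·t). Integrating jerk and using the initial condition a(0) = -24, we get a(t) = -24·cos(2·t). We have acceleration a(t) = -24·cos(2·t). Substituting t = pi/4: a(pi/4) = 0.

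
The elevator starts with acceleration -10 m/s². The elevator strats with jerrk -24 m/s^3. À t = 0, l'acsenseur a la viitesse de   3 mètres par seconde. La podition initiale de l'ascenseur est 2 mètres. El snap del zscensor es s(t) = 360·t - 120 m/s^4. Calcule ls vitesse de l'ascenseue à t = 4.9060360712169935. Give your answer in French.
En partant du snap s(t) = 360·t - 120, nous prenons 3 intégrales. En prenant ∫s(t)dt et en appliquant j(0) = -24, nous trouvons j(t) = 180·t^2 - 120·t - 24. En prenant ∫j(t)dt et en appliquant a(0) = -10, nous trouvons a(t) = 60·t^3 - 60·t^2 - 24·t - 10. En intégrant l'accélération et en utilisant la condition initiale v(0) = 3, nous obtenons v(t) = 15·t^4 - 20·t^3 - 12·t^2 - 10·t + 3. Nous avons la vitesse v(t) = 15·t^4 - 20·t^3 - 12·t^2 - 10·t + 3. En substituant t = 4.9060360712169935: v(4.9060360712169935) = 5993.31163966723.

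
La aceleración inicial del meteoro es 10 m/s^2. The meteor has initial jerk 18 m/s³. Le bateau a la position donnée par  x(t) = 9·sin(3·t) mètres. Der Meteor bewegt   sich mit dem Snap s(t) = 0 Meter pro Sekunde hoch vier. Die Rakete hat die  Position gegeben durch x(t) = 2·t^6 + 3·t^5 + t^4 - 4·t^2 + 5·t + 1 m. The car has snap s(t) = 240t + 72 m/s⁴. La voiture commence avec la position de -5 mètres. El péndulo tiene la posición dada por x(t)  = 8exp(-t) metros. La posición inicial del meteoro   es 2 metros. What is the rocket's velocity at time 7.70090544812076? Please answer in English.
Starting from position x(t) = 2·t^6 + 3·t^5 + t^4 - 4·t^2 + 5·t + 1, we take 1 derivative. Differentiating position, we get velocity: v(t) = 12·t^5 + 15·t^4 + 4·t^3 - 8·t + 5. From the given velocity equation v(t) = 12·t^5 + 15·t^4 + 4·t^3 - 8·t + 5, we substitute t = 7.70090544812076 to get v = 379529.656220922.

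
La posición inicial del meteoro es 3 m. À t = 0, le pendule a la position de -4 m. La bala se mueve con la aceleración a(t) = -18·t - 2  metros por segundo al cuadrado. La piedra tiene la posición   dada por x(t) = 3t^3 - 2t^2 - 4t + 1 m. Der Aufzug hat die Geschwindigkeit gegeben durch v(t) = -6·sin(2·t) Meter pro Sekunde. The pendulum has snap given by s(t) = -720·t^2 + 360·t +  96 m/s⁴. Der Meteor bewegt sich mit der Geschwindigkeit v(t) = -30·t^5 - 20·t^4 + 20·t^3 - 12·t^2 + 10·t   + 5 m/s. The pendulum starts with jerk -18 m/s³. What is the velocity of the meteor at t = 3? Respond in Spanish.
De la ecuación de la velocidad v(t) = -30·t^5 - 20·t^4 + 20·t^3 - 12·t^2 + 10·t + 5, sustituimos t = 3 para obtener v = -8443.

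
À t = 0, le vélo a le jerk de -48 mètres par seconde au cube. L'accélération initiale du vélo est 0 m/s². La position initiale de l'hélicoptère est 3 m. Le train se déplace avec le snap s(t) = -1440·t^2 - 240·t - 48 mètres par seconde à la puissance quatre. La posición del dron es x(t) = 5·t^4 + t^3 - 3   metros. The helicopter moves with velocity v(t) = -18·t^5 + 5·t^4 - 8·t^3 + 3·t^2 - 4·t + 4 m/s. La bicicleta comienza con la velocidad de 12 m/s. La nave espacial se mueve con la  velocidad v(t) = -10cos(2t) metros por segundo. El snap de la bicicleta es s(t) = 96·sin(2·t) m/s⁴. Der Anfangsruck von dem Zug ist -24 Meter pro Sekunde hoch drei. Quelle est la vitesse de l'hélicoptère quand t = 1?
De l'équation de la vitesse v(t) = -18·t^5 + 5·t^4 - 8·t^3 + 3·t^2 - 4·t + 4, nous substituons t = 1 pour obtenir v = -18.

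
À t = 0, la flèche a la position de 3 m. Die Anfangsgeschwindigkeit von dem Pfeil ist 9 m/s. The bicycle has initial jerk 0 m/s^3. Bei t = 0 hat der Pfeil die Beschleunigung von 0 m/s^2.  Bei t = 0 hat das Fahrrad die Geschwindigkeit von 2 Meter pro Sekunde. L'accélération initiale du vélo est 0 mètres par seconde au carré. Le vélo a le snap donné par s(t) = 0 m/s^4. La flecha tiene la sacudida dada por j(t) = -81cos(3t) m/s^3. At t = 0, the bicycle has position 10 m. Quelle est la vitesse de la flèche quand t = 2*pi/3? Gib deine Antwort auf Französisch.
Nous devons intégrer notre équation du jerk j(t) = -81·cos(3·t) 2 fois. L'intégrale du jerk, avec a(0) = 0, donne l'accélération: a(t) = -27·sin(3·t). La primitive de l'accélération, avec v(0) = 9, donne la vitesse: v(t) = 9·cos(3·t). Nous avons la vitesse v(t) = 9·cos(3·t). En substituant t = 2*pi/3: v(2*pi/3) = 9.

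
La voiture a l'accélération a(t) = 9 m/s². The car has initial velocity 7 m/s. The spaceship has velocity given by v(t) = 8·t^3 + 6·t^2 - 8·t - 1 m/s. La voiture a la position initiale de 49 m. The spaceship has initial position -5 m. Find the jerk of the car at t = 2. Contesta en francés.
En partant de l'accélération a(t) = 9, nous prenons 1 dérivée. En dérivant l'accélération, nous obtenons le jerk: j(t) = 0. Nous avons le jerk j(t) = 0. En substituant t = 2: j(2) = 0.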